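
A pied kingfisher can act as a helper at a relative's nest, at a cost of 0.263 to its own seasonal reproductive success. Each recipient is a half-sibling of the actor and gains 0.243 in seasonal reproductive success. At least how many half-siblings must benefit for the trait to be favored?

r to a half-sibling = 0.25 (half-sibs share one parent — one path of length 2: r = (1/2)^2 = 1/4).
Hamilton's rule: n·r·B > C  ⇒  n > C/(r·B) = 0.263/(0.25·0.243) = 4.329.
The smallest integer exceeding 4.329 is 5.

5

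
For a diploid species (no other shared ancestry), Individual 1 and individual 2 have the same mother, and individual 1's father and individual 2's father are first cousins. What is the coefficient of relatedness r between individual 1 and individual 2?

Independent pedigree routes through distinct common ancestors add.
Individual 1 and individual 2 are related in two ways: half-sibs through their shared mother (r = 1/4) and second cousins through their fathers (r = 1/32).
r = 1/4 + 1/32 = 0.28125.

0.28125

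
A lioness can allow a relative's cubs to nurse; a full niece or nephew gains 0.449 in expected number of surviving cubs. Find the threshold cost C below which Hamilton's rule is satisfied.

0.11225

r to a full niece or nephew = 1/4 (full aunt/uncle↔niece/nephew: two paths of length 3 through the shared grandparent pair: r = 2·(1/2)^3 = 1/4).
Hamilton's rule: n·r·B > C, so the trait is favored while C < n·r·B = 1·0.25·0.449 = 0.11225.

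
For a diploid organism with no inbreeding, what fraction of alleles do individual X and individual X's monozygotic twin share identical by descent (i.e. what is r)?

1

Each parent–offspring link contributes a factor of 1/2, and independent paths through distinct common ancestors add.
Monozygotic twins share every allele identical by descent: r = 1.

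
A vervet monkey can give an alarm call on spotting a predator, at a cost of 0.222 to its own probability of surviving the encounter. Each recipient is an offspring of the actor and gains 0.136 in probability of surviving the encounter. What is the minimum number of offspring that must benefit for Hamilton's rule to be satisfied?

4

r to an offspring = 1/2 (one parent–offspring link: r = (1/2)^1 = 1/2).
Hamilton's rule: n·r·B > C  ⇒  n > C/(r·B) = 0.222/(0.5·0.136) = 3.265.
The smallest integer exceeding 3.265 is 4.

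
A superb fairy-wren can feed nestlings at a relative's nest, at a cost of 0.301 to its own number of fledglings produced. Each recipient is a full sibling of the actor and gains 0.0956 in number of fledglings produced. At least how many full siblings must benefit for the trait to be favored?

r to a full sibling = 1/2 (full sibs share both parents — two paths of length 2: r = 2·(1/2)^2 = 1/2).
Hamilton's rule: n·r·B > C  ⇒  n > C/(r·B) = 0.301/(0.5·0.0956) = 6.297.
The smallest integer exceeding 6.297 is 7.

7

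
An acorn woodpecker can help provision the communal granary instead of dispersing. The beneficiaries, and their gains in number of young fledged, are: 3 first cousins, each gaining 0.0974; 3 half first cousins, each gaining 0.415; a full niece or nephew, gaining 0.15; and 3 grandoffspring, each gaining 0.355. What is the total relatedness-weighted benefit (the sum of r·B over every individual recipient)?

r to a first cousin = 1/8 (first cousins share one grandparent pair — two paths of length 4: r = 2·(1/2)^4 = 1/8).
r to a half first cousin = 1/16 (half first cousins share one grandparent — one path of length 4: r = (1/2)^4 = 1/16).
r to a full niece or nephew = 0.25 (full aunt/uncle↔niece/nephew: two paths of length 3 through the shared grandparent pair: r = 2·(1/2)^3 = 1/4).
r to a grandoffspring = 1/4 (two parent–offspring links: r = (1/2)^2 = 1/4).
Summing one r·B term per recipient: 3·0.125·0.0974 + 3·0.0625·0.415 + 1·0.25·0.15 + 3·0.25·0.355 = 0.4180875.

0.4180875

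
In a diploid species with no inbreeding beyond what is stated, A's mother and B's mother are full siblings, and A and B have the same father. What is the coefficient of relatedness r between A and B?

0.375

Independent pedigree routes through distinct common ancestors add.
A and B are related in two ways: first cousins through their mothers (r = 1/8) and half-sibs through their shared father (r = 1/4).
r = 1/8 + 1/4 = 0.375.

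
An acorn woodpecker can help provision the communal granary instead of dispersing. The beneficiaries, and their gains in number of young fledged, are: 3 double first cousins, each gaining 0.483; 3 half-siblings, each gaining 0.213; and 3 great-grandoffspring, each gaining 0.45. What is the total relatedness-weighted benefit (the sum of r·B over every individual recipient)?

0.69075

r to a double first cousin = 1/4 (double first cousins share both grandparent pairs — four paths of length 4: r = 4·(1/2)^4 = 1/4).
r to a half-sibling = 1/4 (half-sibs share one parent — one path of length 2: r = (1/2)^2 = 1/4).
r to a great-grandoffspring = 1/8 (three parent–offspring links: r = (1/2)^3 = 1/8).
Summing one r·B term per recipient: 3·0.25·0.483 + 3·0.25·0.213 + 3·0.125·0.45 = 0.69075.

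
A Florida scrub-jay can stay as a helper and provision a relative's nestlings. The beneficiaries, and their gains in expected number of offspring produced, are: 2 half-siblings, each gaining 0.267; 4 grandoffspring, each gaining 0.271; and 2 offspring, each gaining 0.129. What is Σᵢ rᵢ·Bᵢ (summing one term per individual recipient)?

r to a half-sibling = 0.25 (half-sibs share one parent — one path of length 2: r = (1/2)^2 = 1/4).
r to a grandoffspring = 0.25 (two parent–offspring links: r = (1/2)^2 = 1/4).
r to an offspring = 0.5 (one parent–offspring link: r = (1/2)^1 = 1/2).
Summing one r·B term per recipient: 2·0.25·0.267 + 4·0.25·0.271 + 2·0.5·0.129 = 0.5335.

0.5335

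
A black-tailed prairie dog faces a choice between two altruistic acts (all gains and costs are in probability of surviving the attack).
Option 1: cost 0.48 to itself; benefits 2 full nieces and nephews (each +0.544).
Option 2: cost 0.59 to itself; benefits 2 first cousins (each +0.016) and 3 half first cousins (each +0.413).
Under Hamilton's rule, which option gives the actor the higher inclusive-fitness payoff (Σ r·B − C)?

Option 1

Option 1: r to a full niece or nephew = 0.25.
Option 1: Σ r·B − C = (2·0.25·0.544) − 0.48 = -0.208.
Option 2: r to a first cousin = 0.125.
Option 2: r to a half first cousin = 0.0625.
Option 2: Σ r·B − C = (2·0.125·0.016 + 3·0.0625·0.413) − 0.59 = -0.5085625.
Option 1 has the higher net inclusive-fitness payoff.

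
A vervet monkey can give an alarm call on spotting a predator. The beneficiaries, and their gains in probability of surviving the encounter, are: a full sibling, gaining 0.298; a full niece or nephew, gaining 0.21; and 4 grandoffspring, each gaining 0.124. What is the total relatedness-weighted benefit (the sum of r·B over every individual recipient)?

r to a full sibling = 0.5 (full sibs share both parents — two paths of length 2: r = 2·(1/2)^2 = 1/2).
r to a full niece or nephew = 0.25 (full aunt/uncle↔niece/nephew: two paths of length 3 through the shared grandparent pair: r = 2·(1/2)^3 = 1/4).
r to a grandoffspring = 0.25 (two parent–offspring links: r = (1/2)^2 = 1/4).
Summing one r·B term per recipient: 1·0.5·0.298 + 1·0.25·0.21 + 4·0.25·0.124 = 0.3255.

0.3255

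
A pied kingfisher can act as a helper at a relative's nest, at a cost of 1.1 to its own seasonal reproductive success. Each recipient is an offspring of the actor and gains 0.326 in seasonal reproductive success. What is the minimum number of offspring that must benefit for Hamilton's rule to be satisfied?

r to an offspring = 0.5 (one parent–offspring link: r = (1/2)^1 = 1/2).
Hamilton's rule: n·r·B > C  ⇒  n > C/(r·B) = 1.1/(0.5·0.326) = 6.748.
The smallest integer exceeding 6.748 is 7.

7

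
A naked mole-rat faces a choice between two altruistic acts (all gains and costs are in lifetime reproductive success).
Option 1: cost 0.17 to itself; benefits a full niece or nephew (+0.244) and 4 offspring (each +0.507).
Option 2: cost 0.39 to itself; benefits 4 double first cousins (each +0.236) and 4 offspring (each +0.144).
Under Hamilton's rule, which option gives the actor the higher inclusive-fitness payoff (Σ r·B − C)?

Option 1: r to a full niece or nephew = 0.25.
Option 1: r to an offspring = 0.5.
Option 1: Σ r·B − C = (1·0.25·0.244 + 4·0.5·0.507) − 0.17 = 0.905.
Option 2: r to a double first cousin = 0.25.
Option 2: r to an offspring = 0.5.
Option 2: Σ r·B − C = (4·0.25·0.236 + 4·0.5·0.144) − 0.39 = 0.134.
Option 1 has the higher net inclusive-fitness payoff.

Option 1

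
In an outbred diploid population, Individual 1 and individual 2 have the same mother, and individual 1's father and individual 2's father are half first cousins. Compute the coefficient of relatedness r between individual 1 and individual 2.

0.265625

Independent pedigree routes through distinct common ancestors add.
Individual 1 and individual 2 are related in two ways: half-sibs through their shared mother (r = 1/4) and half second cousins through their fathers (r = 1/64).
r = 1/4 + 1/64 = 17/64 = 0.265625.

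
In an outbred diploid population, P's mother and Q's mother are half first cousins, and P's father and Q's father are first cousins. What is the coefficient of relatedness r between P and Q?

Wright's path rule: contributions from independent ancestry routes add.
P and Q are related in two ways: half second cousins through their mothers (r = 1/64) and second cousins through their fathers (r = 1/32).
r = 1/64 + 1/32 = 3/64 = 0.046875.

0.046875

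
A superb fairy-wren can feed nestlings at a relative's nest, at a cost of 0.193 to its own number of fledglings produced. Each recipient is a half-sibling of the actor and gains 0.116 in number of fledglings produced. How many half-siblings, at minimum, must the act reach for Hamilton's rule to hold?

7

r to a half-sibling = 0.25 (half-sibs share one parent — one path of length 2: r = (1/2)^2 = 1/4).
Hamilton's rule: n·r·B > C  ⇒  n > C/(r·B) = 0.193/(0.25·0.116) = 6.655.
The smallest integer exceeding 6.655 is 7.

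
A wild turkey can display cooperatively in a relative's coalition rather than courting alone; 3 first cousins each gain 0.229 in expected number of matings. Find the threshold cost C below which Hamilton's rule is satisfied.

r to a first cousin = 1/8 (first cousins share one grandparent pair — two paths of length 4: r = 2·(1/2)^4 = 1/8).
Hamilton's rule: n·r·B > C, so the trait is favored while C < n·r·B = 3·0.125·0.229 = 0.085875.

0.085875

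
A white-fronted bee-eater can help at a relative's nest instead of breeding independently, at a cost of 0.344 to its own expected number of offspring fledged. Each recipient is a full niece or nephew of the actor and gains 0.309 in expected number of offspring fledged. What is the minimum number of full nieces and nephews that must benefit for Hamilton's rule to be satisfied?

5

r to a full niece or nephew = 0.25 (full aunt/uncle↔niece/nephew: two paths of length 3 through the shared grandparent pair: r = 2·(1/2)^3 = 1/4).
Hamilton's rule: n·r·B > C  ⇒  n > C/(r·B) = 0.344/(0.25·0.309) = 4.453.
The smallest integer exceeding 4.453 is 5.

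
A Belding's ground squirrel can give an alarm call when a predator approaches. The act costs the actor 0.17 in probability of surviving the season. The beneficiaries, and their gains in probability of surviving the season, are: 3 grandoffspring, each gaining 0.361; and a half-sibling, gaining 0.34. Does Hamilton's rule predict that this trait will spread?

Hamilton's rule: the trait is favored when the sum of r·B over every recipient exceeds the actor's cost C.
r to a grandoffspring = 1/4 (two parent–offspring links: r = (1/2)^2 = 1/4).
r to a half-sibling = 1/4 (half-sibs share one parent — one path of length 2: r = (1/2)^2 = 1/4).
Summing one r·B term per recipient: 3·0.25·0.361 + 1·0.25·0.34 = 0.35575.
0.35575 > 0.17: the indirect benefit exceeds the cost.

Yes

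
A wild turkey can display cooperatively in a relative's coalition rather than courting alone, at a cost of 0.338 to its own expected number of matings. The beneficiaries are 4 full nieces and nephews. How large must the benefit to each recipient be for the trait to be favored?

r to a full niece or nephew = 0.25 (full aunt/uncle↔niece/nephew: two paths of length 3 through the shared grandparent pair: r = 2·(1/2)^3 = 1/4).
Hamilton's rule with n recipients of equal r: n·r·B > C, so B > C/(n·r) = 0.338/(4·0.25) = 0.338.

0.338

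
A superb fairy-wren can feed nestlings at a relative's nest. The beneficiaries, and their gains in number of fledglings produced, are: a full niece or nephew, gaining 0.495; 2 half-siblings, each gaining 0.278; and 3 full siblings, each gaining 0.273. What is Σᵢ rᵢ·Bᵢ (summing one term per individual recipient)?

r to a full niece or nephew = 1/4 (full aunt/uncle↔niece/nephew: two paths of length 3 through the shared grandparent pair: r = 2·(1/2)^3 = 1/4).
r to a half-sibling = 0.25 (half-sibs share one parent — one path of length 2: r = (1/2)^2 = 1/4).
r to a full sibling = 0.5 (full sibs share both parents — two paths of length 2: r = 2·(1/2)^2 = 1/2).
Summing one r·B term per recipient: 1·0.25·0.495 + 2·0.25·0.278 + 3·0.5·0.273 = 0.67225.

0.67225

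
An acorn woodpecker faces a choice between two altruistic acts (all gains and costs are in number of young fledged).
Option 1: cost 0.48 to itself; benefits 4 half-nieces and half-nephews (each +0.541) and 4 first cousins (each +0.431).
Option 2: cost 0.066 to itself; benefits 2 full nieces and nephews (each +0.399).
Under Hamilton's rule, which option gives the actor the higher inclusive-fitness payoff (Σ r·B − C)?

Option 1: r to a half-niece or half-nephew = 0.125.
Option 1: r to a first cousin = 0.125.
Option 1: Σ r·B − C = (4·0.125·0.541 + 4·0.125·0.431) − 0.48 = 0.006.
Option 2: r to a full niece or nephew = 0.25.
Option 2: Σ r·B − C = (2·0.25·0.399) − 0.066 = 0.1335.
Option 2 has the higher net inclusive-fitness payoff.

Option 2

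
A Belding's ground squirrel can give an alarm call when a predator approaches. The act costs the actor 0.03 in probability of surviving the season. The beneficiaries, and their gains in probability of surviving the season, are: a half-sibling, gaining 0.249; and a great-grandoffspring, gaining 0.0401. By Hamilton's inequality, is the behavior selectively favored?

Yes

Hamilton's rule: the trait is favored when the sum of r·B over every recipient exceeds the actor's cost C.
r to a half-sibling = 1/4 (half-sibs share one parent — one path of length 2: r = (1/2)^2 = 1/4).
r to a great-grandoffspring = 0.125 (three parent–offspring links: r = (1/2)^3 = 1/8).
Summing one r·B term per recipient: 1·0.25·0.249 + 1·0.125·0.0401 = 0.0672625.
0.0672625 > 0.03: the indirect benefit exceeds the cost.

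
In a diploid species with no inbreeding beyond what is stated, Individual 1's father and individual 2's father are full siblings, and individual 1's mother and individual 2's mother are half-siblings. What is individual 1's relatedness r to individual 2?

Relatedness sums over independent paths through distinct common ancestors.
Individual 1 and individual 2 are related in two ways: first cousins through their fathers (r = 1/8) and half first cousins through their mothers (r = 1/16).
r = 1/8 + 1/16 = 3/16 = 0.1875.

0.1875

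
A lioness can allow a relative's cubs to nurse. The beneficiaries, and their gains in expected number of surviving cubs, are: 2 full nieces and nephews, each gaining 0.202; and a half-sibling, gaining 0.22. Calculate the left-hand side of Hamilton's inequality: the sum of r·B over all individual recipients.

0.156

r to a full niece or nephew = 0.25 (full aunt/uncle↔niece/nephew: two paths of length 3 through the shared grandparent pair: r = 2·(1/2)^3 = 1/4).
r to a half-sibling = 1/4 (half-sibs share one parent — one path of length 2: r = (1/2)^2 = 1/4).
Summing one r·B term per recipient: 2·0.25·0.202 + 1·0.25·0.22 = 0.156.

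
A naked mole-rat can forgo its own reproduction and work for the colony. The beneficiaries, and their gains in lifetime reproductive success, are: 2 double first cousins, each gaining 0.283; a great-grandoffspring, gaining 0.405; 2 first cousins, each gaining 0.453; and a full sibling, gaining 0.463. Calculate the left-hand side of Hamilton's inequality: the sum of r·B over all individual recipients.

0.536875

r to a double first cousin = 0.25 (double first cousins share both grandparent pairs — four paths of length 4: r = 4·(1/2)^4 = 1/4).
r to a great-grandoffspring = 0.125 (three parent–offspring links: r = (1/2)^3 = 1/8).
r to a first cousin = 1/8 (first cousins share one grandparent pair — two paths of length 4: r = 2·(1/2)^4 = 1/8).
r to a full sibling = 1/2 (full sibs share both parents — two paths of length 2: r = 2·(1/2)^2 = 1/2).
Summing one r·B term per recipient: 2·0.25·0.283 + 1·0.125·0.405 + 2·0.125·0.453 + 1·0.5·0.463 = 0.536875.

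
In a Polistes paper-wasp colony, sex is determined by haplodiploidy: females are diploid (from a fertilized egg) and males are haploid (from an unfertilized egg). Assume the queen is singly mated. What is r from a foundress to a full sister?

Haplodiploid full sisters inherit their father's entire haploid genome identically (contributing 1/2) and on average half of their mother's contribution (1/2 · 1/2 = 1/4); r = 1/2 + 1/4 = 3/4.

0.75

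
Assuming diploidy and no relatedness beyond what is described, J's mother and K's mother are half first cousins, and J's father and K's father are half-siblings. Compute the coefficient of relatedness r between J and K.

0.078125

Relatedness sums over independent paths through distinct common ancestors.
J and K are related in two ways: half second cousins through their mothers (r = 1/64) and half first cousins through their fathers (r = 1/16).
r = 1/64 + 1/16 = 5/64 = 0.078125.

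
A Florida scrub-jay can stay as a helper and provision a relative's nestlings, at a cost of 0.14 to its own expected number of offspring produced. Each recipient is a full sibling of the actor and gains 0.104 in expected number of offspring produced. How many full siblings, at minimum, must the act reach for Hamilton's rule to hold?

r to a full sibling = 0.5 (full sibs share both parents — two paths of length 2: r = 2·(1/2)^2 = 1/2).
Hamilton's rule: n·r·B > C  ⇒  n > C/(r·B) = 0.14/(0.5·0.104) = 2.692.
The smallest integer exceeding 2.692 is 3.

3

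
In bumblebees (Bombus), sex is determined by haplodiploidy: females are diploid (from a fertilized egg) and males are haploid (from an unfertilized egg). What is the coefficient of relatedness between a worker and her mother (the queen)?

0.5

One meiotic link between diploid queen and diploid daughter: r = 1/2.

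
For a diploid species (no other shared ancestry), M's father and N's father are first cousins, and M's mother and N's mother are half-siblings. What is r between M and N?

Relatedness sums over independent paths through distinct common ancestors.
M and N are related in two ways: second cousins through their fathers (r = 1/32) and half first cousins through their mothers (r = 1/16).
r = 1/32 + 1/16 = 0.09375.

0.09375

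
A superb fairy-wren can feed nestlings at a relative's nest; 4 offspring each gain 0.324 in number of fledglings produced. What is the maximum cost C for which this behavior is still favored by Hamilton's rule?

0.648

r to an offspring = 1/2 (one parent–offspring link: r = (1/2)^1 = 1/2).
Hamilton's rule: n·r·B > C, so the trait is favored while C < n·r·B = 4·0.5·0.324 = 0.648.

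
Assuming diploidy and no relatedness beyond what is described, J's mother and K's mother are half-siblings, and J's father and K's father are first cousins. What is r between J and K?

With two independent routes of shared ancestry, r is the sum of the two contributions.
J and K are related in two ways: half first cousins through their mothers (r = 1/16) and second cousins through their fathers (r = 1/32).
r = 1/16 + 1/32 = 3/32 = 0.09375.

0.09375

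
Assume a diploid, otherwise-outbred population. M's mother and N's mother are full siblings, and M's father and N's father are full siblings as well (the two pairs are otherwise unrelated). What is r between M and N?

Relatedness sums over independent paths through distinct common ancestors.
M and N are related in two ways: first cousins through their mothers (r = 1/8) and first cousins through their fathers (r = 1/8) — i.e. double first cousins.
r = 1/8 + 1/8 = 1/4 = 0.25.

0.25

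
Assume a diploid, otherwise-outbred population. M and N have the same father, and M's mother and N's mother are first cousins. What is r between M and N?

Wright's path rule: contributions from independent ancestry routes add.
M and N are related in two ways: half-sibs through their shared father (r = 1/4) and second cousins through their mothers (r = 1/32).
r = 1/4 + 1/32 = 9/32 = 0.28125.

0.28125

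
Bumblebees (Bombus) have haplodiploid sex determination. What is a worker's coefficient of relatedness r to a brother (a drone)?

0.25

Her haploid brother carries none of their father's genes and a random half of their mother's genome; that half matches the maternal half of her own genome with probability 1/2: r = 1/2 · 1/2 = 1/4.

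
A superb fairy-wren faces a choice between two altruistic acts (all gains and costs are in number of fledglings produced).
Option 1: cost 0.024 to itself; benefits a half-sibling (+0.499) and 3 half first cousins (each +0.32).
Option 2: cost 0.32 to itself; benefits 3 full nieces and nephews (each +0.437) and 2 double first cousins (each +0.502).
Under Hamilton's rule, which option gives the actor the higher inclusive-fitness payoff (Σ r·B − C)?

Option 1: r to a half-sibling = 0.25.
Option 1: r to a half first cousin = 0.0625.
Option 1: Σ r·B − C = (1·0.25·0.499 + 3·0.0625·0.32) − 0.024 = 0.16075.
Option 2: r to a full niece or nephew = 0.25.
Option 2: r to a double first cousin = 0.25.
Option 2: Σ r·B − C = (3·0.25·0.437 + 2·0.25·0.502) − 0.32 = 0.25875.
Option 2 has the higher net inclusive-fitness payoff.

Option 2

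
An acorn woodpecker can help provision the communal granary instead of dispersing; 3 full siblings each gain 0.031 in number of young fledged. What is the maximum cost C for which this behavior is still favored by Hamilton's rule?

0.0465

r to a full sibling = 0.5 (full sibs share both parents — two paths of length 2: r = 2·(1/2)^2 = 1/2).
Hamilton's rule: n·r·B > C, so the trait is favored while C < n·r·B = 3·0.5·0.031 = 0.0465.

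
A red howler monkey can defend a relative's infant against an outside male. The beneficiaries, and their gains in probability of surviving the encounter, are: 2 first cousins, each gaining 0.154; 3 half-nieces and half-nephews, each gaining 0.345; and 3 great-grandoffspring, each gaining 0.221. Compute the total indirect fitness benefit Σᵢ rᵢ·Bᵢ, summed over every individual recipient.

0.25075

r to a first cousin = 0.125 (first cousins share one grandparent pair — two paths of length 4: r = 2·(1/2)^4 = 1/8).
r to a half-niece or half-nephew = 0.125 (half-aunt/uncle↔niece/nephew: one path of length 3: r = (1/2)^3 = 1/8).
r to a great-grandoffspring = 0.125 (three parent–offspring links: r = (1/2)^3 = 1/8).
Summing one r·B term per recipient: 2·0.125·0.154 + 3·0.125·0.345 + 3·0.125·0.221 = 0.25075.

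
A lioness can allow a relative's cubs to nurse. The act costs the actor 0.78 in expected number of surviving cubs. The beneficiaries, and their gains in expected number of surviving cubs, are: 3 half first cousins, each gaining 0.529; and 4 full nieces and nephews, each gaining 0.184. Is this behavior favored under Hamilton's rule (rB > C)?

No

Hamilton's rule: the trait is favored when the sum of r·B over every recipient exceeds the actor's cost C.
r to a half first cousin = 0.0625 (half first cousins share one grandparent — one path of length 4: r = (1/2)^4 = 1/16).
r to a full niece or nephew = 0.25 (full aunt/uncle↔niece/nephew: two paths of length 3 through the shared grandparent pair: r = 2·(1/2)^3 = 1/4).
Summing one r·B term per recipient: 3·0.0625·0.529 + 4·0.25·0.184 = 0.2831875.
0.2831875 < 0.78: the indirect benefit is less than the cost.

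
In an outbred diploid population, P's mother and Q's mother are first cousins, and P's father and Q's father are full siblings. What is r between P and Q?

0.15625

With two independent routes of shared ancestry, r is the sum of the two contributions.
P and Q are related in two ways: second cousins through their mothers (r = 1/32) and first cousins through their fathers (r = 1/8).
r = 1/32 + 1/8 = 5/32 = 0.15625.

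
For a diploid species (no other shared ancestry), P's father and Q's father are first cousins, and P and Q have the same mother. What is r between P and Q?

0.28125

With two independent routes of shared ancestry, r is the sum of the two contributions.
P and Q are related in two ways: second cousins through their fathers (r = 1/32) and half-sibs through their shared mother (r = 1/4).
r = 1/32 + 1/4 = 0.28125.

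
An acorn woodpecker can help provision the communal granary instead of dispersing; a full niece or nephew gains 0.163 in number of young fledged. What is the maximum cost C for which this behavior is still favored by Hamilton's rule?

r to a full niece or nephew = 0.25 (full aunt/uncle↔niece/nephew: two paths of length 3 through the shared grandparent pair: r = 2·(1/2)^3 = 1/4).
Hamilton's rule: n·r·B > C, so the trait is favored while C < n·r·B = 1·0.25·0.163 = 0.04075.

0.04075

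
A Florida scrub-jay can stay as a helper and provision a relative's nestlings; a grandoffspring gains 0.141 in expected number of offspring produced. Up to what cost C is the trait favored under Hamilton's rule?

0.03525

r to a grandoffspring = 1/4 (two parent–offspring links: r = (1/2)^2 = 1/4).
Hamilton's rule: n·r·B > C, so the trait is favored while C < n·r·B = 1·0.25·0.141 = 0.03525.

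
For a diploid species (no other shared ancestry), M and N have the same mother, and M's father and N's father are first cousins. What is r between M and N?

0.28125

Relatedness sums over independent paths through distinct common ancestors.
M and N are related in two ways: half-sibs through their shared mother (r = 1/4) and second cousins through their fathers (r = 1/32).
r = 1/4 + 1/32 = 9/32 = 0.28125.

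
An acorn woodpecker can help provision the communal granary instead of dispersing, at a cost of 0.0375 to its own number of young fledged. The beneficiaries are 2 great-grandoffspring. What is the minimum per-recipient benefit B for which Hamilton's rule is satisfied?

r to a great-grandoffspring = 0.125 (three parent–offspring links: r = (1/2)^3 = 1/8).
Hamilton's rule with n recipients of equal r: n·r·B > C, so B > C/(n·r) = 0.0375/(2·0.125) = 0.15.

0.15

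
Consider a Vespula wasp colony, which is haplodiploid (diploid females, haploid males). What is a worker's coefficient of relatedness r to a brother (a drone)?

Her haploid brother carries none of their father's genes and a random half of their mother's genome; that half matches the maternal half of her own genome with probability 1/2: r = 1/2 · 1/2 = 1/4.

0.25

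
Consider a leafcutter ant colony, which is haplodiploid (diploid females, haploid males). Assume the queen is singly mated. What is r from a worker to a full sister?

Haplodiploid full sisters inherit their father's entire haploid genome identically (contributing 1/2) and on average half of their mother's contribution (1/2 · 1/2 = 1/4); r = 1/2 + 1/4 = 3/4.

0.75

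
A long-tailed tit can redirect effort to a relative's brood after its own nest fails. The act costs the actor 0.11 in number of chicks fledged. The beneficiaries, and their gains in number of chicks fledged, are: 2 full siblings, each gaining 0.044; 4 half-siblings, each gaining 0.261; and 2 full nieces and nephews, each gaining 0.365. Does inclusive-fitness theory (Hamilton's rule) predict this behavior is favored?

Yes

Hamilton's rule: the trait is favored when the sum of r·B over every recipient exceeds the actor's cost C.
r to a full sibling = 0.5 (full sibs share both parents — two paths of length 2: r = 2·(1/2)^2 = 1/2).
r to a half-sibling = 0.25 (half-sibs share one parent — one path of length 2: r = (1/2)^2 = 1/4).
r to a full niece or nephew = 0.25 (full aunt/uncle↔niece/nephew: two paths of length 3 through the shared grandparent pair: r = 2·(1/2)^3 = 1/4).
Summing one r·B term per recipient: 2·0.5·0.044 + 4·0.25·0.261 + 2·0.25·0.365 = 0.4875.
0.4875 > 0.11: the indirect benefit exceeds the cost.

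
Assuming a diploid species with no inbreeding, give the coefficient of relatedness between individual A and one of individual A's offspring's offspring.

0.25

Each parent–offspring link contributes a factor of 1/2, and independent paths through distinct common ancestors add.
Two parent–offspring links: r = (1/2)^2 = 1/4.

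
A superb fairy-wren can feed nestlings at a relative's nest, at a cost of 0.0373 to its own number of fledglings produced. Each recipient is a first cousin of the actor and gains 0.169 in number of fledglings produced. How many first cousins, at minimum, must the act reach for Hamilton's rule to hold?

2

r to a first cousin = 1/8 (first cousins share one grandparent pair — two paths of length 4: r = 2·(1/2)^4 = 1/8).
Hamilton's rule: n·r·B > C  ⇒  n > C/(r·B) = 0.0373/(0.125·0.169) = 1.766.
The smallest integer exceeding 1.766 is 2.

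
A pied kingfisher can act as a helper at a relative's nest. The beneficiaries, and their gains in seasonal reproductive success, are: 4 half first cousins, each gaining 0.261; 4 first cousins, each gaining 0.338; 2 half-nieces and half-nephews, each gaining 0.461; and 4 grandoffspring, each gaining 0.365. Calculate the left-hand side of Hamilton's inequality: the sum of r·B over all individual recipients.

0.7145

r to a half first cousin = 1/16 (half first cousins share one grandparent — one path of length 4: r = (1/2)^4 = 1/16).
r to a first cousin = 0.125 (first cousins share one grandparent pair — two paths of length 4: r = 2·(1/2)^4 = 1/8).
r to a half-niece or half-nephew = 1/8 (half-aunt/uncle↔niece/nephew: one path of length 3: r = (1/2)^3 = 1/8).
r to a grandoffspring = 0.25 (two parent–offspring links: r = (1/2)^2 = 1/4).
Summing one r·B term per recipient: 4·0.0625·0.261 + 4·0.125·0.338 + 2·0.125·0.461 + 4·0.25·0.365 = 0.7145.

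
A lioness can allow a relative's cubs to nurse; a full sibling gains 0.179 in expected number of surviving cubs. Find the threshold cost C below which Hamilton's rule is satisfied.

0.0895

r to a full sibling = 0.5 (full sibs share both parents — two paths of length 2: r = 2·(1/2)^2 = 1/2).
Hamilton's rule: n·r·B > C, so the trait is favored while C < n·r·B = 1·0.5·0.179 = 0.0895.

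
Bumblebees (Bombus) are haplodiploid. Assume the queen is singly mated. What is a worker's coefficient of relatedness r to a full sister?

Haplodiploid full sisters inherit their father's entire haploid genome identically (contributing 1/2) and on average half of their mother's contribution (1/2 · 1/2 = 1/4); r = 1/2 + 1/4 = 3/4.

0.75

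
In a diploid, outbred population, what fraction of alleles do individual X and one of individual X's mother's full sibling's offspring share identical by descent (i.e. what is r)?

Each parent–offspring link contributes a factor of 1/2, and independent paths through distinct common ancestors add.
First cousins share one grandparent pair — two paths of length 4: r = 2·(1/2)^4 = 1/8.

0.125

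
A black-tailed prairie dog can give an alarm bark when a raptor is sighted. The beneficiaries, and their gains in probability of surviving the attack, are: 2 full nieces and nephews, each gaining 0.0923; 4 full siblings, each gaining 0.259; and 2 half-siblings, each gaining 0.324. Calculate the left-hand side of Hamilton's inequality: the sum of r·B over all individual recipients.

0.72615

r to a full niece or nephew = 0.25 (full aunt/uncle↔niece/nephew: two paths of length 3 through the shared grandparent pair: r = 2·(1/2)^3 = 1/4).
r to a full sibling = 0.5 (full sibs share both parents — two paths of length 2: r = 2·(1/2)^2 = 1/2).
r to a half-sibling = 0.25 (half-sibs share one parent — one path of length 2: r = (1/2)^2 = 1/4).
Summing one r·B term per recipient: 2·0.25·0.0923 + 4·0.5·0.259 + 2·0.25·0.324 = 0.72615.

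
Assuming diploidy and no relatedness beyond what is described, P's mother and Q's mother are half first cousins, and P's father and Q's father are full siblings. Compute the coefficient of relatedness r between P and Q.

0.140625

Independent pedigree routes through distinct common ancestors add.
P and Q are related in two ways: half second cousins through their mothers (r = 1/64) and first cousins through their fathers (r = 1/8).
r = 1/64 + 1/8 = 9/64 = 0.140625.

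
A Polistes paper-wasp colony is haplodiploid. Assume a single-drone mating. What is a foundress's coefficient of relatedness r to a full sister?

Haplodiploid full sisters inherit their father's entire haploid genome identically (contributing 1/2) and on average half of their mother's contribution (1/2 · 1/2 = 1/4); r = 1/2 + 1/4 = 3/4.

0.75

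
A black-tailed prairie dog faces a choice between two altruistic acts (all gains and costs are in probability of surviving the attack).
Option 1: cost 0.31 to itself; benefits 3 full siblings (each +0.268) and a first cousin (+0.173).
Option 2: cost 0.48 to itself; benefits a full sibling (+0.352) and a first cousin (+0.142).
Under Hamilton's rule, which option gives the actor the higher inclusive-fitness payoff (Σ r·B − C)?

Option 1: r to a full sibling = 0.5.
Option 1: r to a first cousin = 0.125.
Option 1: Σ r·B − C = (3·0.5·0.268 + 1·0.125·0.173) − 0.31 = 0.113625.
Option 2: r to a full sibling = 0.5.
Option 2: r to a first cousin = 0.125.
Option 2: Σ r·B − C = (1·0.5·0.352 + 1·0.125·0.142) − 0.48 = -0.28625.
Option 1 has the higher net inclusive-fitness payoff.

Option 1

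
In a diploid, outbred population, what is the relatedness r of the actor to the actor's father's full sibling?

0.25

Each parent–offspring link contributes a factor of 1/2, and independent paths through distinct common ancestors add.
Full aunt/uncle↔niece/nephew: two paths of length 3 through the shared grandparent pair: r = 2·(1/2)^3 = 1/4.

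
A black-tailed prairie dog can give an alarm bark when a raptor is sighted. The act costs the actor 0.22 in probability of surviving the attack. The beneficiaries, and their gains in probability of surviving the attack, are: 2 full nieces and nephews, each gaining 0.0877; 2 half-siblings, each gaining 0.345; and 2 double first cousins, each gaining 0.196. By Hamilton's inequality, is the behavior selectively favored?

Yes

Hamilton's rule: the trait is favored when the sum of r·B over every recipient exceeds the actor's cost C.
r to a full niece or nephew = 1/4 (full aunt/uncle↔niece/nephew: two paths of length 3 through the shared grandparent pair: r = 2·(1/2)^3 = 1/4).
r to a half-sibling = 1/4 (half-sibs share one parent — one path of length 2: r = (1/2)^2 = 1/4).
r to a double first cousin = 1/4 (double first cousins share both grandparent pairs — four paths of length 4: r = 4·(1/2)^4 = 1/4).
Summing one r·B term per recipient: 2·0.25·0.0877 + 2·0.25·0.345 + 2·0.25·0.196 = 0.31435.
0.31435 > 0.22: the indirect benefit exceeds the cost.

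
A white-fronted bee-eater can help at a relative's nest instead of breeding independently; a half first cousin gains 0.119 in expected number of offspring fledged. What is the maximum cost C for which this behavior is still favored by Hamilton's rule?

r to a half first cousin = 1/16 (half first cousins share one grandparent — one path of length 4: r = (1/2)^4 = 1/16).
Hamilton's rule: n·r·B > C, so the trait is favored while C < n·r·B = 1·0.0625·0.119 = 0.0074375.

0.0074375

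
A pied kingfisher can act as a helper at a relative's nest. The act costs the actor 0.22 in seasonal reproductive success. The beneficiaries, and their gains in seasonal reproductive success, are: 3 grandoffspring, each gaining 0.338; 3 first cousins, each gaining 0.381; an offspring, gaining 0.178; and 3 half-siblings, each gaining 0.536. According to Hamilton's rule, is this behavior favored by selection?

Yes

Hamilton's rule: the trait is favored when the sum of r·B over every recipient exceeds the actor's cost C.
r to a grandoffspring = 1/4 (two parent–offspring links: r = (1/2)^2 = 1/4).
r to a first cousin = 1/8 (first cousins share one grandparent pair — two paths of length 4: r = 2·(1/2)^4 = 1/8).
r to an offspring = 0.5 (one parent–offspring link: r = (1/2)^1 = 1/2).
r to a half-sibling = 0.25 (half-sibs share one parent — one path of length 2: r = (1/2)^2 = 1/4).
Summing one r·B term per recipient: 3·0.25·0.338 + 3·0.125·0.381 + 1·0.5·0.178 + 3·0.25·0.536 = 0.887375.
0.887375 > 0.22: the indirect benefit exceeds the cost.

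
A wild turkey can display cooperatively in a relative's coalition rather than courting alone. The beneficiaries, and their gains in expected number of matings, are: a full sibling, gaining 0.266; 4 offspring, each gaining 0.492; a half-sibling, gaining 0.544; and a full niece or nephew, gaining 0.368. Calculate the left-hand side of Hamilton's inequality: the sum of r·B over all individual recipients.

1.345

r to a full sibling = 0.5 (full sibs share both parents — two paths of length 2: r = 2·(1/2)^2 = 1/2).
r to an offspring = 1/2 (one parent–offspring link: r = (1/2)^1 = 1/2).
r to a half-sibling = 0.25 (half-sibs share one parent — one path of length 2: r = (1/2)^2 = 1/4).
r to a full niece or nephew = 0.25 (full aunt/uncle↔niece/nephew: two paths of length 3 through the shared grandparent pair: r = 2·(1/2)^3 = 1/4).
Summing one r·B term per recipient: 1·0.5·0.266 + 4·0.5·0.492 + 1·0.25·0.544 + 1·0.25·0.368 = 1.345.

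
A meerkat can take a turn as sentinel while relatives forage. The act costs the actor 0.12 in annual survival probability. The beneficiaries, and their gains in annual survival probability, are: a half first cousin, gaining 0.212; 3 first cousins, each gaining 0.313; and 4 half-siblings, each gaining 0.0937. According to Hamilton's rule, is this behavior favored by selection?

Hamilton's rule: the trait is favored when the sum of r·B over every recipient exceeds the actor's cost C.
r to a half first cousin = 0.0625 (half first cousins share one grandparent — one path of length 4: r = (1/2)^4 = 1/16).
r to a first cousin = 1/8 (first cousins share one grandparent pair — two paths of length 4: r = 2·(1/2)^4 = 1/8).
r to a half-sibling = 1/4 (half-sibs share one parent — one path of length 2: r = (1/2)^2 = 1/4).
Summing one r·B term per recipient: 1·0.0625·0.212 + 3·0.125·0.313 + 4·0.25·0.0937 = 0.224325.
0.224325 > 0.12: the indirect benefit exceeds the cost.

Yes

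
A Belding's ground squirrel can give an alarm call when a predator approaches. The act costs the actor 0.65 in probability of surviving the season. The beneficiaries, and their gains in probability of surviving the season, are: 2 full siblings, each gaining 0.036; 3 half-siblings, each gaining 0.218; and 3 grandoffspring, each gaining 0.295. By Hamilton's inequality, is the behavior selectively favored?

Hamilton's rule: the trait is favored when the sum of r·B over every recipient exceeds the actor's cost C.
r to a full sibling = 1/2 (full sibs share both parents — two paths of length 2: r = 2·(1/2)^2 = 1/2).
r to a half-sibling = 0.25 (half-sibs share one parent — one path of length 2: r = (1/2)^2 = 1/4).
r to a grandoffspring = 0.25 (two parent–offspring links: r = (1/2)^2 = 1/4).
Summing one r·B term per recipient: 2·0.5·0.036 + 3·0.25·0.218 + 3·0.25·0.295 = 0.42075.
0.42075 < 0.65: the indirect benefit is less than the cost.

No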